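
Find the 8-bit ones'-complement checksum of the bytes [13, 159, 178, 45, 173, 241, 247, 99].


Sum = 1155 mod 256 = 131
Complement = 124

124


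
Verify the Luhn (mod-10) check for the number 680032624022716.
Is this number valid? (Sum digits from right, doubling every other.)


Luhn sum = 55
55 mod 10 = 5

Invalid (Luhn sum mod 10 = 5)


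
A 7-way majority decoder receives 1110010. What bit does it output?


Ones: 4 out of 7
Threshold: 4

1 (4/7 voted 1)


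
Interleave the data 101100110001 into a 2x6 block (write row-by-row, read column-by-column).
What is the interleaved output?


Matrix:
  101100
  110001
Read columns: 110110100001

110110100001


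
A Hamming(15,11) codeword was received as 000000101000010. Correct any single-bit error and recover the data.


Syndrome = 0: no error detected

Data: 00011000010 (no errors)


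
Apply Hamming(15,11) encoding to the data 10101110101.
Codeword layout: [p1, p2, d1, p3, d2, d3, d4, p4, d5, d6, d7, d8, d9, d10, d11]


Parity bits: p1=1, p2=1, p3=1, p4=1

111101011110101


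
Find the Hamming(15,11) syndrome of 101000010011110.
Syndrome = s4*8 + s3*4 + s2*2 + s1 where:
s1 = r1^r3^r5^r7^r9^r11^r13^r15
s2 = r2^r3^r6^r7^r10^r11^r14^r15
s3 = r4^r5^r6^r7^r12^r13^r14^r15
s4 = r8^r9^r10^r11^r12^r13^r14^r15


s1=0, s2=1, s3=1, s4=1

Syndrome = 14 (error at position 14)


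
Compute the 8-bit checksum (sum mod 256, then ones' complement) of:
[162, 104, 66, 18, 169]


Sum = 519 mod 256 = 7
Complement = 248

248


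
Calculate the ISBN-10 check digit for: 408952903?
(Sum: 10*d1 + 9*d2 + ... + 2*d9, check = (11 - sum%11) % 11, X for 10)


Weighted sum: 249
249 mod 11 = 7

Check digit: 4


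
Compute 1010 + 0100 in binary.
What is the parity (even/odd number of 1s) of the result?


1010 = 10
0100 = 4
Sum = 14 = 1110
1s count = 3

odd parity (3 ones in 1110)


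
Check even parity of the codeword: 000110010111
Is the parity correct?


Number of 1s: 6

Yes, parity is correct (6 ones)


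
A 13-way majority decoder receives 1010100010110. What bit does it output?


Ones: 6 out of 13
Threshold: 7

0 (6/13 voted 1)


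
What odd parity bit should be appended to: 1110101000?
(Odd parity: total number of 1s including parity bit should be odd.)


Number of 1s in data: 5
Parity bit: 0

0


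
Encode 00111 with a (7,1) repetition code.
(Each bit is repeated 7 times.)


Each bit -> 7 copies

00000000000000111111111111111111111


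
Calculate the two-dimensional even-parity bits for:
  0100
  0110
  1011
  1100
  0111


Row parities: 10101
Column parities: 0010

Row P: 10101, Col P: 0010, Corner: 1


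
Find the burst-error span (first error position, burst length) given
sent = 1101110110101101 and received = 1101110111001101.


XOR: 0000000001100000

Burst at position 9, length 2


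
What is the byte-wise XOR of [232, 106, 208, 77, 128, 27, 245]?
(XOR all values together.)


XOR chain: 232 ^ 106 ^ 208 ^ 77 ^ 128 ^ 27 ^ 245 = 113

113


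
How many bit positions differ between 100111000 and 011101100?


XOR: 111010100
Count of 1s: 5

5


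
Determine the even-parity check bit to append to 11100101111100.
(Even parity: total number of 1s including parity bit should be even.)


Number of 1s in data: 9
Parity bit: 1

1


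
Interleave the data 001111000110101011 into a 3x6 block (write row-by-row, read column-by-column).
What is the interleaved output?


Matrix:
  001111
  000110
  101011
Read columns: 001000101110111101

001000101110111101


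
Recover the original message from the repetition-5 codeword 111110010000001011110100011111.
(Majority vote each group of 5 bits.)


Groups: 11111, 00100, 00001, 01111, 01000, 11111
Majority votes: 100101

100101


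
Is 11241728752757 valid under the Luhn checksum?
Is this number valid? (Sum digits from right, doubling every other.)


Luhn sum = 61
61 mod 10 = 1

Invalid (Luhn sum mod 10 = 1)


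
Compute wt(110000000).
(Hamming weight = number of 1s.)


Counting 1s in 110000000

2


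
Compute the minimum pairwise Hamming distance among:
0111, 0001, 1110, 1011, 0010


Comparing all pairs, minimum distance: 2
Can detect 1 errors, correct 0 errors

2


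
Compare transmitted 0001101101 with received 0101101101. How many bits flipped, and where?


XOR: 0100000000

1 error(s) at position(s): 1


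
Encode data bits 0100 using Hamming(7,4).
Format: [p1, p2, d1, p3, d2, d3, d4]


Parity bits: p1=1, p2=0, p3=1

1001100


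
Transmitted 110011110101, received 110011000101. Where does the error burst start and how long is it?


XOR: 000000110000

Burst at position 6, length 2


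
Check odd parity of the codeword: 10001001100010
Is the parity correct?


Number of 1s: 5

Yes, parity is correct (5 ones)


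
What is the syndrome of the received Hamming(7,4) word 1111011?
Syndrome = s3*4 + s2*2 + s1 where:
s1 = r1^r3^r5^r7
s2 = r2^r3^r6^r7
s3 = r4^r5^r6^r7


s1=1, s2=0, s3=1

Syndrome = 5 (error at position 5)


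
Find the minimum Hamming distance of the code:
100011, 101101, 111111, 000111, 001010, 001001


Comparing all pairs, minimum distance: 2
Can detect 1 errors, correct 0 errors

2


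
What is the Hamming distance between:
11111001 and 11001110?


XOR: 00110111
Count of 1s: 5

5


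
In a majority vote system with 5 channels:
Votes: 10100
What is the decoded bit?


Ones: 2 out of 5
Threshold: 3

0 (2/5 voted 1)


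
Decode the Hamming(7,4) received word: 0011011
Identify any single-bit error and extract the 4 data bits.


Syndrome = 6: error at position 6

Data: 1001 (corrected bit 6)


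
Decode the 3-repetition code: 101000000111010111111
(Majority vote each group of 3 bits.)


Groups: 101, 000, 000, 111, 010, 111, 111
Majority votes: 1001011

1001011


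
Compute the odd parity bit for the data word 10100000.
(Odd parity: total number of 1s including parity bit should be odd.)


Number of 1s in data: 2
Parity bit: 1

1


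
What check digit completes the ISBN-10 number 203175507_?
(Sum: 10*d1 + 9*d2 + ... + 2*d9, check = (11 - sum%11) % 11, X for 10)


Weighted sum: 152
152 mod 11 = 9

Check digit: 2


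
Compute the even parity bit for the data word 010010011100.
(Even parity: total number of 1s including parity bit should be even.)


Number of 1s in data: 5
Parity bit: 1

1


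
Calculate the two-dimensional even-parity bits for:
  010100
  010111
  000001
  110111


Row parities: 0011
Column parities: 110101

Row P: 0011, Col P: 110101, Corner: 0


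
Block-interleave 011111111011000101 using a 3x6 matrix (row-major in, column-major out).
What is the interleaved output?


Matrix:
  011111
  111011
  000101
Read columns: 010110110101110111

010110110101110111


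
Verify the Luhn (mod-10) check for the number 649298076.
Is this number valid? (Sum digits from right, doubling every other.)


Luhn sum = 54
54 mod 10 = 4

Invalid (Luhn sum mod 10 = 4)


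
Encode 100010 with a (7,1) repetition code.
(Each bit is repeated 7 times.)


Each bit -> 7 copies

111111100000000000000000000011111110000000


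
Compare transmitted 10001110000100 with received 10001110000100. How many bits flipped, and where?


XOR: 00000000000000

0 errors (received matches sent)


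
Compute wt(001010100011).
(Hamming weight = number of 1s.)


Counting 1s in 001010100011

5


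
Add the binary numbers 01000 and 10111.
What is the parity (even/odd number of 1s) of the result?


01000 = 8
10111 = 23
Sum = 31 = 11111
1s count = 5

odd parity (5 ones in 11111)


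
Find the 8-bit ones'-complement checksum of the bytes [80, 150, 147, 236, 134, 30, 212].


Sum = 989 mod 256 = 221
Complement = 34

34


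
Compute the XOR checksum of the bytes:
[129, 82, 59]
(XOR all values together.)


XOR chain: 129 ^ 82 ^ 59 = 232

232


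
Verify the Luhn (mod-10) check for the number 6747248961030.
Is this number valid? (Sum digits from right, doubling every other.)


Luhn sum = 61
61 mod 10 = 1

Invalid (Luhn sum mod 10 = 1)


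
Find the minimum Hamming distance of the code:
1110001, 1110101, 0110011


Comparing all pairs, minimum distance: 1
Can detect 0 errors, correct 0 errors

1


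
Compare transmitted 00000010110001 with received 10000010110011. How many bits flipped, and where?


XOR: 10000000000010

2 error(s) at position(s): 0, 12


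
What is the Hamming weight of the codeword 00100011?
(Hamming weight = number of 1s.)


Counting 1s in 00100011

3


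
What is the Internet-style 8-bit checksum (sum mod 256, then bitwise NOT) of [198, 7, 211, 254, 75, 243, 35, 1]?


Sum = 1024 mod 256 = 0
Complement = 255

255


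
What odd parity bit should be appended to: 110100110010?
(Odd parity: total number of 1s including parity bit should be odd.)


Number of 1s in data: 6
Parity bit: 1

1


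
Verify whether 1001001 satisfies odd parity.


Number of 1s: 3

Yes, parity is correct (3 ones)


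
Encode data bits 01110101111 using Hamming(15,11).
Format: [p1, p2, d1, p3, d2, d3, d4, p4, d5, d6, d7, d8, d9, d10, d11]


Parity bits: p1=0, p2=1, p3=1, p4=1

010111110101111


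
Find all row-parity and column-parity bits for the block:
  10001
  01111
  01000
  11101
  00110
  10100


Row parities: 001000
Column parities: 11001

Row P: 001000, Col P: 11001, Corner: 1


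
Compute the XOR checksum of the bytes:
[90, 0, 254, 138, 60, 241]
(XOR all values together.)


XOR chain: 90 ^ 0 ^ 254 ^ 138 ^ 60 ^ 241 = 227

227


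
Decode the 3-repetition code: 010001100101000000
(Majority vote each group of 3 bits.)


Groups: 010, 001, 100, 101, 000, 000
Majority votes: 000100

000100


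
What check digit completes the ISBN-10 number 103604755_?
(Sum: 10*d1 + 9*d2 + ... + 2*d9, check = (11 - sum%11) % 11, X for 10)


Weighted sum: 149
149 mod 11 = 6

Check digit: 5


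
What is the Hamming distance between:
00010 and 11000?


XOR: 11010
Count of 1s: 3

3


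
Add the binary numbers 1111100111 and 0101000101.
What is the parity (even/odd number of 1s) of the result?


1111100111 = 999
0101000101 = 325
Sum = 1324 = 10100101100
1s count = 5

odd parity (5 ones in 10100101100)


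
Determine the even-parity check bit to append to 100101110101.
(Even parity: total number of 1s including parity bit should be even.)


Number of 1s in data: 7
Parity bit: 1

1


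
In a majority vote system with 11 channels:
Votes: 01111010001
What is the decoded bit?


Ones: 6 out of 11
Threshold: 6

1 (6/11 voted 1)


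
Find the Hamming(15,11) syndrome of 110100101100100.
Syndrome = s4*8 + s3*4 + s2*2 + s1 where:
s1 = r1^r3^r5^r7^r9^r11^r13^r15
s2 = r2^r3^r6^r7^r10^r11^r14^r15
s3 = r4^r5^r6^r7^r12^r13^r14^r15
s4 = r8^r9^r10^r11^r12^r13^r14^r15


s1=0, s2=1, s3=1, s4=1

Syndrome = 14 (error at position 14)


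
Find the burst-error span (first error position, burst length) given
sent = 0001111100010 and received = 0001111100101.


XOR: 0000000000111

Burst at position 10, length 3


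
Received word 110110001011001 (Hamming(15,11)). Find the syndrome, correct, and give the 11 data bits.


Syndrome = 3: error at position 3

Data: 11001011001 (corrected bit 3)


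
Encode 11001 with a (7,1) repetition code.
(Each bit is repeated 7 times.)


Each bit -> 7 copies

11111111111111000000000000001111111


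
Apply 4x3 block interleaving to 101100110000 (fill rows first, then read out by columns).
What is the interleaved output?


Matrix:
  101
  100
  110
  000
Read columns: 111000101000

111000101000


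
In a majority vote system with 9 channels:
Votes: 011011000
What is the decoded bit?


Ones: 4 out of 9
Threshold: 5

0 (4/9 voted 1)


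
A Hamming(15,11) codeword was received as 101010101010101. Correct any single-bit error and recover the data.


Syndrome = 0: no error detected

Data: 11011010101 (no errors)


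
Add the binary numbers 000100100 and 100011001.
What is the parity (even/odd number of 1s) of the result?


000100100 = 36
100011001 = 281
Sum = 317 = 100111101
1s count = 6

even parity (6 ones in 100111101)


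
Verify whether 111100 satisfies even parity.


Number of 1s: 4

Yes, parity is correct (4 ones)


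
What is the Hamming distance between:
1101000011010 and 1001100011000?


XOR: 0100100000010
Count of 1s: 3

3


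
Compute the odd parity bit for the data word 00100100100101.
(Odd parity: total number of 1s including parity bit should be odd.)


Number of 1s in data: 5
Parity bit: 0

0


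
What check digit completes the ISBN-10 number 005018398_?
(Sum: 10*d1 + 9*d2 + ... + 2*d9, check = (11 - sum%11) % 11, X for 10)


Weighted sum: 141
141 mod 11 = 9

Check digit: 2


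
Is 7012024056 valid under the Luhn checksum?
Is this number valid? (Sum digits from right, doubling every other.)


Luhn sum = 26
26 mod 10 = 6

Invalid (Luhn sum mod 10 = 6)


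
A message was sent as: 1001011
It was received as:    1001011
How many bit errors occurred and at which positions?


XOR: 0000000

0 errors (received matches sent)


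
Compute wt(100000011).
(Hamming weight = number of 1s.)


Counting 1s in 100000011

3


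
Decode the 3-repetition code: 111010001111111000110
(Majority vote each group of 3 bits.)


Groups: 111, 010, 001, 111, 111, 000, 110
Majority votes: 1001101

1001101


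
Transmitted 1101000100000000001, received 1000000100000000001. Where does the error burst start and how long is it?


XOR: 0101000000000000000

Burst at position 1, length 3


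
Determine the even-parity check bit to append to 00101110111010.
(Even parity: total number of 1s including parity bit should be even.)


Number of 1s in data: 8
Parity bit: 0

0


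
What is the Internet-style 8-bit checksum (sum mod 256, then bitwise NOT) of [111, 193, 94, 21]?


Sum = 419 mod 256 = 163
Complement = 92

92


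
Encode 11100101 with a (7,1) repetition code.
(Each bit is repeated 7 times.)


Each bit -> 7 copies

11111111111111111111100000000000000111111100000001111111


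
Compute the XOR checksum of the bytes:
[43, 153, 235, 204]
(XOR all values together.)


XOR chain: 43 ^ 153 ^ 235 ^ 204 = 149

149


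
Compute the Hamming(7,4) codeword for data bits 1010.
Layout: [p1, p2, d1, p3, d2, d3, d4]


Parity bits: p1=1, p2=0, p3=1

1011010


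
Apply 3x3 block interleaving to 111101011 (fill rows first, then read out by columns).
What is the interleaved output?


Matrix:
  111
  101
  011
Read columns: 110101111

110101111


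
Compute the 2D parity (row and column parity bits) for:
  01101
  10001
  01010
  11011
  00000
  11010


Row parities: 100001
Column parities: 10111

Row P: 100001, Col P: 10111, Corner: 0


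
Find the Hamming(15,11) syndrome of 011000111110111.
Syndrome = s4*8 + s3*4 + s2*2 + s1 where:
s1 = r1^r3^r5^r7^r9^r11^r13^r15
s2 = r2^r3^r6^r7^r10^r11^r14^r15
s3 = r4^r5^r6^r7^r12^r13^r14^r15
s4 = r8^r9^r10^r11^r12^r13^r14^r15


s1=0, s2=1, s3=0, s4=1

Syndrome = 10 (error at position 10)


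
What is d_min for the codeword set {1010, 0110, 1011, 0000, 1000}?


Comparing all pairs, minimum distance: 1
Can detect 0 errors, correct 0 errors

1


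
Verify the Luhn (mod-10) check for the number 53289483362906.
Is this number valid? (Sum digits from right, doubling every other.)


Luhn sum = 70
70 mod 10 = 0

Valid (Luhn sum mod 10 = 0)


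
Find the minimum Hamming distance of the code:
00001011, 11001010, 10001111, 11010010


Comparing all pairs, minimum distance: 2
Can detect 1 errors, correct 0 errors

2


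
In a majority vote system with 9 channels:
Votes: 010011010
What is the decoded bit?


Ones: 4 out of 9
Threshold: 5

0 (4/9 voted 1)


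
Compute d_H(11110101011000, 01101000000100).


XOR: 10011101011100
Count of 1s: 8

8


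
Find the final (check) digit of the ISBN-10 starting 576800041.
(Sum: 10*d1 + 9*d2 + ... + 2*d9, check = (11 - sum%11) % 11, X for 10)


Weighted sum: 231
231 mod 11 = 0

Check digit: 0


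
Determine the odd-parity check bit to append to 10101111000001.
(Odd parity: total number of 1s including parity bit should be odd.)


Number of 1s in data: 7
Parity bit: 0

0


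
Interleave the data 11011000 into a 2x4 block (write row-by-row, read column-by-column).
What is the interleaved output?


Matrix:
  1101
  1000
Read columns: 11100010

11100010


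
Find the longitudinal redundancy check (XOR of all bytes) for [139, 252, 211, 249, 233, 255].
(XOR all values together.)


XOR chain: 139 ^ 252 ^ 211 ^ 249 ^ 233 ^ 255 = 75

75


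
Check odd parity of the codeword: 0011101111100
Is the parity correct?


Number of 1s: 8

No, parity error (8 ones)


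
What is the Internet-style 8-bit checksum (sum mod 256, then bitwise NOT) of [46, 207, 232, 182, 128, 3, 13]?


Sum = 811 mod 256 = 43
Complement = 212

212


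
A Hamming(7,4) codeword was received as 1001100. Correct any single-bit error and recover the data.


Syndrome = 0: no error detected

Data: 0100 (no errors)


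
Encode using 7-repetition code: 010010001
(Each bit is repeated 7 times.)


Each bit -> 7 copies

000000011111110000000000000011111110000000000000000000001111111


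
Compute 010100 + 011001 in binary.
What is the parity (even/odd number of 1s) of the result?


010100 = 20
011001 = 25
Sum = 45 = 101101
1s count = 4

even parity (4 ones in 101101)


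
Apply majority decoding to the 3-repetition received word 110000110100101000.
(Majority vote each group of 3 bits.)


Groups: 110, 000, 110, 100, 101, 000
Majority votes: 101010

101010


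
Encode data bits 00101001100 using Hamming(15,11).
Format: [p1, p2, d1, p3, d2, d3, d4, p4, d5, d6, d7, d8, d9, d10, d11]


Parity bits: p1=0, p2=1, p3=1, p4=1

010101011001100


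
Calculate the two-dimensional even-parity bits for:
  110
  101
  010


Row parities: 001
Column parities: 001

Row P: 001, Col P: 001, Corner: 1


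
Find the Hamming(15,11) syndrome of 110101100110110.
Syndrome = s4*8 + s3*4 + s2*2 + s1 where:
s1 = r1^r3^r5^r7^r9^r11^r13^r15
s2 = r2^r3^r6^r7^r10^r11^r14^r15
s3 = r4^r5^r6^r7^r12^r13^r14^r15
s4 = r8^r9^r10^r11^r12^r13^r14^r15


s1=0, s2=0, s3=1, s4=0

Syndrome = 4 (error at position 4)


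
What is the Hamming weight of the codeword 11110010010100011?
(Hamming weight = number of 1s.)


Counting 1s in 11110010010100011

9


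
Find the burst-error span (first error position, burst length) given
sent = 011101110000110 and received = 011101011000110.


XOR: 000000101000000

Burst at position 6, length 3


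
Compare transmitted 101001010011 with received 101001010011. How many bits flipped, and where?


XOR: 000000000000

0 errors (received matches sent)


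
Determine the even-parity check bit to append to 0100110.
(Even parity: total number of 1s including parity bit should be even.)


Number of 1s in data: 3
Parity bit: 1

1


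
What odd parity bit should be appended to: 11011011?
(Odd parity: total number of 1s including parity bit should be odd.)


Number of 1s in data: 6
Parity bit: 1

1


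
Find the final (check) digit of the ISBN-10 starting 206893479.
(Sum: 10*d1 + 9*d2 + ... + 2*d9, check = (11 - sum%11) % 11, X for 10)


Weighted sum: 248
248 mod 11 = 6

Check digit: 5


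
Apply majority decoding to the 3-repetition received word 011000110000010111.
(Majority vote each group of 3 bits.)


Groups: 011, 000, 110, 000, 010, 111
Majority votes: 101001

101001


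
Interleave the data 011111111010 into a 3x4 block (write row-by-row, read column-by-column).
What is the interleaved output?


Matrix:
  0111
  1111
  1010
Read columns: 011110111110

011110111110


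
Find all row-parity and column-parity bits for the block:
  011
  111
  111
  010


Row parities: 0111
Column parities: 001

Row P: 0111, Col P: 001, Corner: 1


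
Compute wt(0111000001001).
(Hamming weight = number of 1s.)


Counting 1s in 0111000001001

5


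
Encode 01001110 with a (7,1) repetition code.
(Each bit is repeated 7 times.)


Each bit -> 7 copies

00000001111111000000000000001111111111111111111110000000


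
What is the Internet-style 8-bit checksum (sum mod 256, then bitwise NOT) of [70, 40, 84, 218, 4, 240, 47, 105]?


Sum = 808 mod 256 = 40
Complement = 215

215


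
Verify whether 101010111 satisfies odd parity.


Number of 1s: 6

No, parity error (6 ones)


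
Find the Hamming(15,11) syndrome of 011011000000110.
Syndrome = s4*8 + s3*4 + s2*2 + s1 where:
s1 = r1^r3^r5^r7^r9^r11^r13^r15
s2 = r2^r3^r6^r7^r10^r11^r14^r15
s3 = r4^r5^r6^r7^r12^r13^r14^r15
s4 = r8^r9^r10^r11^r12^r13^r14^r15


s1=1, s2=0, s3=0, s4=0

Syndrome = 1 (error at position 1)


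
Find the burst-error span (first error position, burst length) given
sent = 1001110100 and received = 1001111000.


XOR: 0000001100

Burst at position 6, length 2


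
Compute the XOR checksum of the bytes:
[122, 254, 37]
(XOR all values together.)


XOR chain: 122 ^ 254 ^ 37 = 161

161


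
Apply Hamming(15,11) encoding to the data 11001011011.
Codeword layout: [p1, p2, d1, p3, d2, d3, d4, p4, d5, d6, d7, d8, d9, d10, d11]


Parity bits: p1=1, p2=0, p3=0, p4=1

101010011011011


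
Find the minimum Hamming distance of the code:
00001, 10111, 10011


Comparing all pairs, minimum distance: 1
Can detect 0 errors, correct 0 errors

1


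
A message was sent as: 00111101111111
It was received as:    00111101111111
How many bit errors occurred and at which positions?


XOR: 00000000000000

0 errors (received matches sent)


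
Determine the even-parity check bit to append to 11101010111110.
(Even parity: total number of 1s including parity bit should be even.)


Number of 1s in data: 10
Parity bit: 0

0


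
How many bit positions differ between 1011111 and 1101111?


XOR: 0110000
Count of 1s: 2

2


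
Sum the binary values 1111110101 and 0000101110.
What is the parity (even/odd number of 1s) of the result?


1111110101 = 1013
0000101110 = 46
Sum = 1059 = 10000100011
1s count = 4

even parity (4 ones in 10000100011)


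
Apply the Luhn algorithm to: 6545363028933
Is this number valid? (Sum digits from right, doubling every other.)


Luhn sum = 48
48 mod 10 = 8

Invalid (Luhn sum mod 10 = 8)


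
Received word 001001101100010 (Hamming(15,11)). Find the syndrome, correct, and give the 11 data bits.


Syndrome = 15: error at position 15

Data: 10111100011 (corrected bit 15)


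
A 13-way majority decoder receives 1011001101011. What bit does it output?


Ones: 8 out of 13
Threshold: 7

1 (8/13 voted 1)


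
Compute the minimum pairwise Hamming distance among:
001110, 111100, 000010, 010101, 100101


Comparing all pairs, minimum distance: 2
Can detect 1 errors, correct 0 errors

2


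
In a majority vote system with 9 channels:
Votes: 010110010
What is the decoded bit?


Ones: 4 out of 9
Threshold: 5

0 (4/9 voted 1)


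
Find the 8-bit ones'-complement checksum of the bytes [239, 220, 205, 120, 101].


Sum = 885 mod 256 = 117
Complement = 138

138


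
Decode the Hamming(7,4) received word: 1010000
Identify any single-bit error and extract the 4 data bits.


Syndrome = 2: error at position 2

Data: 1000 (corrected bit 2)


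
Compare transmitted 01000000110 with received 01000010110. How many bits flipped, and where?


XOR: 00000010000

1 error(s) at position(s): 6


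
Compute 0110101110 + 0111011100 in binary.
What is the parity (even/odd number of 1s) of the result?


0110101110 = 430
0111011100 = 476
Sum = 906 = 1110001010
1s count = 5

odd parity (5 ones in 1110001010)


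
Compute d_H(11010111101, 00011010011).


XOR: 11001101110
Count of 1s: 7

7


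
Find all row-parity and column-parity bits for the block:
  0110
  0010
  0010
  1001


Row parities: 0110
Column parities: 1111

Row P: 0110, Col P: 1111, Corner: 0


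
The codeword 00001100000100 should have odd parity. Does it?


Number of 1s: 3

Yes, parity is correct (3 ones)


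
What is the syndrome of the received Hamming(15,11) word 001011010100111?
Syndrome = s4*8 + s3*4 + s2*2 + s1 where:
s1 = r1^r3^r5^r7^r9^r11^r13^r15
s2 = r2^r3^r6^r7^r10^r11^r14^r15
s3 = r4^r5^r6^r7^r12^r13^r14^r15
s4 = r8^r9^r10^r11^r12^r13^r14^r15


s1=0, s2=1, s3=1, s4=1

Syndrome = 14 (error at position 14)


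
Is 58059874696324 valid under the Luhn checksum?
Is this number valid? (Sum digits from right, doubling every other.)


Luhn sum = 66
66 mod 10 = 6

Invalid (Luhn sum mod 10 = 6)


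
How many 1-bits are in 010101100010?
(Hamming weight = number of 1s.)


Counting 1s in 010101100010

5


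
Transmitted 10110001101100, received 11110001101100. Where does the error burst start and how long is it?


XOR: 01000000000000

Burst at position 1, length 1


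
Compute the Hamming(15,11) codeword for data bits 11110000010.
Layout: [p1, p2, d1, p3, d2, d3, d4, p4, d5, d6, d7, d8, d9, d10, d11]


Parity bits: p1=1, p2=0, p3=0, p4=1

101011110000010


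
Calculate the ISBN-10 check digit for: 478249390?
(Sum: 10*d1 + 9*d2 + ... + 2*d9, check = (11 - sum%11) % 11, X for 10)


Weighted sum: 289
289 mod 11 = 3

Check digit: 8


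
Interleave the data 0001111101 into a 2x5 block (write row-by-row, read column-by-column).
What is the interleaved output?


Matrix:
  00011
  11101
Read columns: 0101011011

0101011011


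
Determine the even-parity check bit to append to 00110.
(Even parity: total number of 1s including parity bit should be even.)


Number of 1s in data: 2
Parity bit: 0

0


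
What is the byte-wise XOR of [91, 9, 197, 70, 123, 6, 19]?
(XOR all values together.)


XOR chain: 91 ^ 9 ^ 197 ^ 70 ^ 123 ^ 6 ^ 19 = 191

191


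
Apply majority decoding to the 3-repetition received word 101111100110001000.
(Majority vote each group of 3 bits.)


Groups: 101, 111, 100, 110, 001, 000
Majority votes: 110100

110100


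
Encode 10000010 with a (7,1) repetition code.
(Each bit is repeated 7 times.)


Each bit -> 7 copies

11111110000000000000000000000000000000000011111110000000


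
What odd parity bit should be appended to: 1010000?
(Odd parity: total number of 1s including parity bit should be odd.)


Number of 1s in data: 2
Parity bit: 1

1


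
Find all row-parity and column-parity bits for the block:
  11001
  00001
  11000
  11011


Row parities: 1100
Column parities: 11011

Row P: 1100, Col P: 11011, Corner: 0


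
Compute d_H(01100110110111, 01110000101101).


XOR: 00010110011010
Count of 1s: 6

6


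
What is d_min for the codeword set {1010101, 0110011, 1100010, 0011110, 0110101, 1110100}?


Comparing all pairs, minimum distance: 2
Can detect 1 errors, correct 0 errors

2


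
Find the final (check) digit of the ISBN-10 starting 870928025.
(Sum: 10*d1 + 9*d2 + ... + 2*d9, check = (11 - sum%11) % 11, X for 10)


Weighted sum: 274
274 mod 11 = 10

Check digit: 1


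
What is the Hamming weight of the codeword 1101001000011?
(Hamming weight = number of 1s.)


Counting 1s in 1101001000011

6


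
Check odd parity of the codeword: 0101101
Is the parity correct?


Number of 1s: 4

No, parity error (4 ones)


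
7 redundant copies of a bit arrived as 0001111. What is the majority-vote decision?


Ones: 4 out of 7
Threshold: 4

1 (4/7 voted 1)


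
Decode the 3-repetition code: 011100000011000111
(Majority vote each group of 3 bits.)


Groups: 011, 100, 000, 011, 000, 111
Majority votes: 100101

100101


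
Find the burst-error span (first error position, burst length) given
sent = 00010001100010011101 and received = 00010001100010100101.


XOR: 00000000000000111000

Burst at position 14, length 3


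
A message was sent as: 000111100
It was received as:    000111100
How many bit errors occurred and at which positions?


XOR: 000000000

0 errors (received matches sent)


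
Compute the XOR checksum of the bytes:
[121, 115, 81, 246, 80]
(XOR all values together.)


XOR chain: 121 ^ 115 ^ 81 ^ 246 ^ 80 = 253

253


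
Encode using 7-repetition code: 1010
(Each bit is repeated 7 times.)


Each bit -> 7 copies

1111111000000011111110000000


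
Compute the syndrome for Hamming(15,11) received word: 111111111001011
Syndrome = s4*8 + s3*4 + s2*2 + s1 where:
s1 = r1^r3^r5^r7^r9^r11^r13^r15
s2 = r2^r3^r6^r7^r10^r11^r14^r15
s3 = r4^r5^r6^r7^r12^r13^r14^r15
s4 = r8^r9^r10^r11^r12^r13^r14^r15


s1=0, s2=0, s3=1, s4=1

Syndrome = 12 (error at position 12)


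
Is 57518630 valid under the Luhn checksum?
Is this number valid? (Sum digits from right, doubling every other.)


Luhn sum = 29
29 mod 10 = 9

Invalid (Luhn sum mod 10 = 9)


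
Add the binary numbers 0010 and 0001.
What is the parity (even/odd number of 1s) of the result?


0010 = 2
0001 = 1
Sum = 3 = 11
1s count = 2

even parity (2 ones in 11)


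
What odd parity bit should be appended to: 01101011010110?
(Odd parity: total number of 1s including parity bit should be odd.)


Number of 1s in data: 8
Parity bit: 1

1


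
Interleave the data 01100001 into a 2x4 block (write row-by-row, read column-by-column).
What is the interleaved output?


Matrix:
  0110
  0001
Read columns: 00101001

00101001


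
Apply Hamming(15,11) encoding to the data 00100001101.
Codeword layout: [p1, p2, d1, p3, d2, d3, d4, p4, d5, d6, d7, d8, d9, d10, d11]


Parity bits: p1=0, p2=0, p3=0, p4=1

000001010001101


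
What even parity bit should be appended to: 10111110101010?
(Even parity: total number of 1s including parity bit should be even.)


Number of 1s in data: 9
Parity bit: 1

1


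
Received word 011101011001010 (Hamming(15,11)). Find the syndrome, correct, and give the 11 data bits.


Syndrome = 0: no error detected

Data: 10101001010 (no errors)


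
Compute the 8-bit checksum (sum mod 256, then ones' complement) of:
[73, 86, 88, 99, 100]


Sum = 446 mod 256 = 190
Complement = 65

65


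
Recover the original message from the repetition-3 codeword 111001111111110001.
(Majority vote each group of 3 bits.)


Groups: 111, 001, 111, 111, 110, 001
Majority votes: 101110

101110


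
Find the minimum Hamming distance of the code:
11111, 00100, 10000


Comparing all pairs, minimum distance: 2
Can detect 1 errors, correct 0 errors

2


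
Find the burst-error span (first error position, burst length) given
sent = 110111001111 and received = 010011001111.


XOR: 100100000000

Burst at position 0, length 4


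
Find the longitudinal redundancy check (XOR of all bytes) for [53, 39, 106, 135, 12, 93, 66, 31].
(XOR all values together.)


XOR chain: 53 ^ 39 ^ 106 ^ 135 ^ 12 ^ 93 ^ 66 ^ 31 = 243

243


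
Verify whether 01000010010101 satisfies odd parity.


Number of 1s: 5

Yes, parity is correct (5 ones)


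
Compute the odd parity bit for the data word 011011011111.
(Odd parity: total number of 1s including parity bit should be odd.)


Number of 1s in data: 9
Parity bit: 0

0


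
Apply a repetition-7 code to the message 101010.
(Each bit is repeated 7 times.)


Each bit -> 7 copies

111111100000001111111000000011111110000000


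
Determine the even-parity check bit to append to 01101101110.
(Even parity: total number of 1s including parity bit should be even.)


Number of 1s in data: 7
Parity bit: 1

1


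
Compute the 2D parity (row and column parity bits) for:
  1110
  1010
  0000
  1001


Row parities: 1000
Column parities: 1101

Row P: 1000, Col P: 1101, Corner: 1


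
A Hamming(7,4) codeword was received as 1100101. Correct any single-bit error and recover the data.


Syndrome = 1: error at position 1

Data: 0101 (corrected bit 1)


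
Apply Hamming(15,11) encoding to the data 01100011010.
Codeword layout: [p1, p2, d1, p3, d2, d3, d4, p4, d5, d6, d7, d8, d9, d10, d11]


Parity bits: p1=0, p2=1, p3=0, p4=1

010011010011010


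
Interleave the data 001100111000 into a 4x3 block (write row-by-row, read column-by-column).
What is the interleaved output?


Matrix:
  001
  100
  111
  000
Read columns: 011000101010

011000101010


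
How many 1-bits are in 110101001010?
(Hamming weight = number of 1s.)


Counting 1s in 110101001010

6


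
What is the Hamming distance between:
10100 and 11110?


XOR: 01010
Count of 1s: 2

2


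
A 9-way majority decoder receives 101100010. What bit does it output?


Ones: 4 out of 9
Threshold: 5

0 (4/9 voted 1)


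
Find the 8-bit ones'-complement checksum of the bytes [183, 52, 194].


Sum = 429 mod 256 = 173
Complement = 82

82


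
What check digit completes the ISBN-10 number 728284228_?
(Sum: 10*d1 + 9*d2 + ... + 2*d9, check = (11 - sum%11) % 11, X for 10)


Weighted sum: 264
264 mod 11 = 0

Check digit: 0


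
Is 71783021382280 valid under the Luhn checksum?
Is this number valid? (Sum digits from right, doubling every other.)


Luhn sum = 57
57 mod 10 = 7

Invalid (Luhn sum mod 10 = 7)


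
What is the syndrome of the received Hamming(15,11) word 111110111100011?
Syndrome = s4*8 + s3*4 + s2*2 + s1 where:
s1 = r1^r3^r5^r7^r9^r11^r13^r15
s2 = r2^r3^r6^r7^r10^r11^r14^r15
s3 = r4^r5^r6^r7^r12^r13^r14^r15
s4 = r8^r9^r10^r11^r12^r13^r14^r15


s1=0, s2=0, s3=1, s4=1

Syndrome = 12 (error at position 12)


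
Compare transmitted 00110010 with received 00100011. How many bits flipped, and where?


XOR: 00010001

2 error(s) at position(s): 3, 7


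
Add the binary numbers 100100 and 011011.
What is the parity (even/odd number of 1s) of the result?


100100 = 36
011011 = 27
Sum = 63 = 111111
1s count = 6

even parity (6 ones in 111111)


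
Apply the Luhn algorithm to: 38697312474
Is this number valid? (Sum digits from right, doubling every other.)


Luhn sum = 56
56 mod 10 = 6

Invalid (Luhn sum mod 10 = 6)


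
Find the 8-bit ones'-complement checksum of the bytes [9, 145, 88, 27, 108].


Sum = 377 mod 256 = 121
Complement = 134

134


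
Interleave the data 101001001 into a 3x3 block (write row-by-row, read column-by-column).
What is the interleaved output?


Matrix:
  101
  001
  001
Read columns: 100000111

100000111


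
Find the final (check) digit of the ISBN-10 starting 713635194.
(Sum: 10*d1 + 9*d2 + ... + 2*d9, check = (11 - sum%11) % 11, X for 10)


Weighted sum: 227
227 mod 11 = 7

Check digit: 4


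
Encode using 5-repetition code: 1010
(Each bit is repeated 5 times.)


Each bit -> 5 copies

11111000001111100000


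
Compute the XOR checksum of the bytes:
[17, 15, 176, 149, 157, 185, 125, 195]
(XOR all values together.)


XOR chain: 17 ^ 15 ^ 176 ^ 149 ^ 157 ^ 185 ^ 125 ^ 195 = 161

161


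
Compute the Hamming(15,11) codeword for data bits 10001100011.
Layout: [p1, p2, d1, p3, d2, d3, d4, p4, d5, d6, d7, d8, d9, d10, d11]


Parity bits: p1=1, p2=0, p3=0, p4=0

101000001100011


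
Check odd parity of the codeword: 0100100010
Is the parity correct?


Number of 1s: 3

Yes, parity is correct (3 ones)


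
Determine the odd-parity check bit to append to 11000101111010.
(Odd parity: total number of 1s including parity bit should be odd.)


Number of 1s in data: 8
Parity bit: 1

1


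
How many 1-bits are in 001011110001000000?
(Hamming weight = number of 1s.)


Counting 1s in 001011110001000000

6


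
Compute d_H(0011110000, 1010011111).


XOR: 1001101111
Count of 1s: 7

7


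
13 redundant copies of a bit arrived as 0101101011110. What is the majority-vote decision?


Ones: 8 out of 13
Threshold: 7

1 (8/13 voted 1)


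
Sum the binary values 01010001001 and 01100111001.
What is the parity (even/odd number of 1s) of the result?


01010001001 = 649
01100111001 = 825
Sum = 1474 = 10111000010
1s count = 5

odd parity (5 ones in 10111000010)


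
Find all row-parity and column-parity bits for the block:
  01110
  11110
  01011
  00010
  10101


Row parities: 10111
Column parities: 01100

Row P: 10111, Col P: 01100, Corner: 0


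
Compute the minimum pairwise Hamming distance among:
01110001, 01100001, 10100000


Comparing all pairs, minimum distance: 1
Can detect 0 errors, correct 0 errors

1


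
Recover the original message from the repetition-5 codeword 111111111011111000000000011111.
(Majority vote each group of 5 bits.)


Groups: 11111, 11110, 11111, 00000, 00000, 11111
Majority votes: 111001

111001


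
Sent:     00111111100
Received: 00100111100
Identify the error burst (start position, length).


XOR: 00011000000

Burst at position 3, length 2


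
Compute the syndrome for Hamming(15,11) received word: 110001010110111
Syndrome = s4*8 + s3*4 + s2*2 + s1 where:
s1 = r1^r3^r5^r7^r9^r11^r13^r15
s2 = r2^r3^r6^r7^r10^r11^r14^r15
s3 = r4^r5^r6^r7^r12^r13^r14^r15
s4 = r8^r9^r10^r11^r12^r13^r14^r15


s1=0, s2=0, s3=0, s4=0

Syndrome = 0 (no error)


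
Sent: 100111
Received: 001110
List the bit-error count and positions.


XOR: 101001

3 error(s) at position(s): 0, 2, 5


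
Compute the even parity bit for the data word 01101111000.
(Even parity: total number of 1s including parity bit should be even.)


Number of 1s in data: 6
Parity bit: 0

0


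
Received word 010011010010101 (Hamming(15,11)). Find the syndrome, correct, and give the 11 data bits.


Syndrome = 0: no error detected

Data: 01100010101 (no errors)


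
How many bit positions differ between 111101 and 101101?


XOR: 010000
Count of 1s: 1

1


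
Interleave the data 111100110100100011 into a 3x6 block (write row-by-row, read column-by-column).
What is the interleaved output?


Matrix:
  111100
  110100
  100011
Read columns: 111110100110001001

111110100110001001


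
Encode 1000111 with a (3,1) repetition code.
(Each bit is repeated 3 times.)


Each bit -> 3 copies

111000000000111111111


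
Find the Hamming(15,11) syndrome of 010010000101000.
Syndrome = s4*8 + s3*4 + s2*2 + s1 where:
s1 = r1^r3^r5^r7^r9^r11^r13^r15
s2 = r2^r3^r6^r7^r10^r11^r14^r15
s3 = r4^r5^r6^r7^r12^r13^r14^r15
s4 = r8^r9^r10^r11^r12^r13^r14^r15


s1=1, s2=0, s3=0, s4=0

Syndrome = 1 (error at position 1)


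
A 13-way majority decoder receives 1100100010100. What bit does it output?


Ones: 5 out of 13
Threshold: 7

0 (5/13 voted 1)


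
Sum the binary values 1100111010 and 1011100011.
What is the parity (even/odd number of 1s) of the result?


1100111010 = 826
1011100011 = 739
Sum = 1565 = 11000011101
1s count = 6

even parity (6 ones in 11000011101)


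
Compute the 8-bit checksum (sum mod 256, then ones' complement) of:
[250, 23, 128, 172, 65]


Sum = 638 mod 256 = 126
Complement = 129

129


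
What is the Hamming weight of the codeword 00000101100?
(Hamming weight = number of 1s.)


Counting 1s in 00000101100

3


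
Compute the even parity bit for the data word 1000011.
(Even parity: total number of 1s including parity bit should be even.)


Number of 1s in data: 3
Parity bit: 1

1


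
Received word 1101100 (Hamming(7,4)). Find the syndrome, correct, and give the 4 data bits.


Syndrome = 2: error at position 2

Data: 0100 (corrected bit 2)


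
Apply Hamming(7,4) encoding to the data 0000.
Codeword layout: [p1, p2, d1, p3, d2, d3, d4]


Parity bits: p1=0, p2=0, p3=0

0000000


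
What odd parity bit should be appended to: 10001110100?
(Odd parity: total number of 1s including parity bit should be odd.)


Number of 1s in data: 5
Parity bit: 0

0
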